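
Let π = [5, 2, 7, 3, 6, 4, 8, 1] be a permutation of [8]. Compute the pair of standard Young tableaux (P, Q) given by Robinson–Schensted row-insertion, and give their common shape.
P = [1, 3, 4, 8] / [2, 6] / [5] / [7];  Q = [1, 3, 5, 7] / [2, 4] / [6] / [8];  common shape = (4, 2, 1, 1)

Row-insert the values π_1, π_2, … into P one at a time, bumping the leftmost entry strictly greater than the inserted value down to the next row. The recording tableau Q records, in position (i, j), the step at which that cell was added to P.
  Insert 5 (step 1): P = [5];  Q = [1]
  Insert 2 (step 2): P = [2] / [5];  Q = [1] / [2]
  Insert 7 (step 3): P = [2, 7] / [5];  Q = [1, 3] / [2]
  Insert 3 (step 4): P = [2, 3] / [5, 7];  Q = [1, 3] / [2, 4]
  Insert 6 (step 5): P = [2, 3, 6] / [5, 7];  Q = [1, 3, 5] / [2, 4]
  Insert 4 (step 6): P = [2, 3, 4] / [5, 6] / [7];  Q = [1, 3, 5] / [2, 4] / [6]
  Insert 8 (step 7): P = [2, 3, 4, 8] / [5, 6] / [7];  Q = [1, 3, 5, 7] / [2, 4] / [6]
  Insert 1 (step 8): P = [1, 3, 4, 8] / [2, 6] / [5] / [7];  Q = [1, 3, 5, 7] / [2, 4] / [6] / [8]
Final shape: (4, 2, 1, 1).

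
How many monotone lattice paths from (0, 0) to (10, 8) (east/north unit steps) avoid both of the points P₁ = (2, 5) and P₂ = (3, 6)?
Number of paths = 38781

Inclusion–exclusion. Total paths: C(18, 10) = 43758. Through P₁: C(7, 2)·C(11, 8) = 3465. Through P₂: C(9, 3)·C(9, 7) = 3024. Since P₁ is strictly southwest of P₂, a monotone path through both must visit P₁ then P₂; paths through both = C(7, 2)·C(2, 1)·C(9, 7) = 1512. Avoid both = 43758 − 3465 − 3024 + 1512 = 38781.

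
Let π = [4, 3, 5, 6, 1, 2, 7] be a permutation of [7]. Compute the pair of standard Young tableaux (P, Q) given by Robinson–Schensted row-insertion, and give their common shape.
P = [1, 2, 6, 7] / [3, 5] / [4];  Q = [1, 3, 4, 7] / [2, 6] / [5];  common shape = (4, 2, 1)

Row-insert the values π_1, π_2, … into P one at a time, bumping the leftmost entry strictly greater than the inserted value down to the next row. The recording tableau Q records, in position (i, j), the step at which that cell was added to P.
  Insert 4 (step 1): P = [4];  Q = [1]
  Insert 3 (step 2): P = [3] / [4];  Q = [1] / [2]
  Insert 5 (step 3): P = [3, 5] / [4];  Q = [1, 3] / [2]
  Insert 6 (step 4): P = [3, 5, 6] / [4];  Q = [1, 3, 4] / [2]
  Insert 1 (step 5): P = [1, 5, 6] / [3] / [4];  Q = [1, 3, 4] / [2] / [5]
  Insert 2 (step 6): P = [1, 2, 6] / [3, 5] / [4];  Q = [1, 3, 4] / [2, 6] / [5]
  Insert 7 (step 7): P = [1, 2, 6, 7] / [3, 5] / [4];  Q = [1, 3, 4, 7] / [2, 6] / [5]
Final shape: (4, 2, 1).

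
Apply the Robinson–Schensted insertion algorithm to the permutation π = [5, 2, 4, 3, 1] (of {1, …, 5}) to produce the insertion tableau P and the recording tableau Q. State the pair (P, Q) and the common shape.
P = [1, 3] / [2] / [4] / [5];  Q = [1, 3] / [2] / [4] / [5];  common shape = (2, 1, 1, 1)

Row-insert the values π_1, π_2, … into P one at a time, bumping the leftmost entry strictly greater than the inserted value down to the next row. The recording tableau Q records, in position (i, j), the step at which that cell was added to P.
  Insert 5 (step 1): P = [5];  Q = [1]
  Insert 2 (step 2): P = [2] / [5];  Q = [1] / [2]
  Insert 4 (step 3): P = [2, 4] / [5];  Q = [1, 3] / [2]
  Insert 3 (step 4): P = [2, 3] / [4] / [5];  Q = [1, 3] / [2] / [4]
  Insert 1 (step 5): P = [1, 3] / [2] / [4] / [5];  Q = [1, 3] / [2] / [4] / [5]
Final shape: (2, 1, 1, 1).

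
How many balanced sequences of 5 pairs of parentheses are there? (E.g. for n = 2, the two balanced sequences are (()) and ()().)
C_5 = 42

These balanced parentheses are counted by the Catalan number C_n = (1/(n + 1)) · C(2n, n). For n = 5: C_5 = (1/6) · C(10, 5) = 252/6 = 42.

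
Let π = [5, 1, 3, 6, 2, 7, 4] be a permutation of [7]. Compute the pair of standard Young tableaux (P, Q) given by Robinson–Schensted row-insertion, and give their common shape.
P = [1, 2, 4, 7] / [3, 6] / [5];  Q = [1, 3, 4, 6] / [2, 7] / [5];  common shape = (4, 2, 1)

Row-insert the values π_1, π_2, … into P one at a time, bumping the leftmost entry strictly greater than the inserted value down to the next row. The recording tableau Q records, in position (i, j), the step at which that cell was added to P.
  Insert 5 (step 1): P = [5];  Q = [1]
  Insert 1 (step 2): P = [1] / [5];  Q = [1] / [2]
  Insert 3 (step 3): P = [1, 3] / [5];  Q = [1, 3] / [2]
  Insert 6 (step 4): P = [1, 3, 6] / [5];  Q = [1, 3, 4] / [2]
  Insert 2 (step 5): P = [1, 2, 6] / [3] / [5];  Q = [1, 3, 4] / [2] / [5]
  Insert 7 (step 6): P = [1, 2, 6, 7] / [3] / [5];  Q = [1, 3, 4, 6] / [2] / [5]
  Insert 4 (step 7): P = [1, 2, 4, 7] / [3, 6] / [5];  Q = [1, 3, 4, 6] / [2, 7] / [5]
Final shape: (4, 2, 1).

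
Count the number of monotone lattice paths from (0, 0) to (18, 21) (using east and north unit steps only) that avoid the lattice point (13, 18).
Number of paths = 50808971790

Total paths from (0, 0) to (18, 21): C(39, 18) = 62359143990. Paths through (13, 18): (paths (0, 0) → (13, 18)) × (paths (13, 18) → (18, 21)) = C(31, 13) · C(8, 5) = 206253075 · 56 = 11550172200. Avoidance count = 62359143990 − 11550172200 = 50808971790.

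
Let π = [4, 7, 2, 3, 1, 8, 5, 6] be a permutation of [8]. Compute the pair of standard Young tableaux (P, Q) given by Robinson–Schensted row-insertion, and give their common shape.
P = [1, 3, 5, 6] / [2, 7, 8] / [4];  Q = [1, 2, 6, 8] / [3, 4, 7] / [5];  common shape = (4, 3, 1)

Row-insert the values π_1, π_2, … into P one at a time, bumping the leftmost entry strictly greater than the inserted value down to the next row. The recording tableau Q records, in position (i, j), the step at which that cell was added to P.
  Insert 4 (step 1): P = [4];  Q = [1]
  Insert 7 (step 2): P = [4, 7];  Q = [1, 2]
  Insert 2 (step 3): P = [2, 7] / [4];  Q = [1, 2] / [3]
  Insert 3 (step 4): P = [2, 3] / [4, 7];  Q = [1, 2] / [3, 4]
  Insert 1 (step 5): P = [1, 3] / [2, 7] / [4];  Q = [1, 2] / [3, 4] / [5]
  Insert 8 (step 6): P = [1, 3, 8] / [2, 7] / [4];  Q = [1, 2, 6] / [3, 4] / [5]
  Insert 5 (step 7): P = [1, 3, 5] / [2, 7, 8] / [4];  Q = [1, 2, 6] / [3, 4, 7] / [5]
  Insert 6 (step 8): P = [1, 3, 5, 6] / [2, 7, 8] / [4];  Q = [1, 2, 6, 8] / [3, 4, 7] / [5]
Final shape: (4, 3, 1).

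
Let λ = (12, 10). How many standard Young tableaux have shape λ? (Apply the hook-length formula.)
# SYT of shape (12, 10) = 149226

Hook-length formula: f^λ = n! / Π hook(c), product over all cells c of the Young diagram. For λ = (12, 10), n = 22 boxes. Hook lengths by row (left-to-right, top-to-bottom): [13, 12, 11, 10, 9, 8, 7, 6, 5, 4, 2, 1]; [10, 9, 8, 7, 6, 5, 4, 3, 2, 1]. Product of hooks = 7532204359680000. So f^λ = 22! / 7532204359680000 = 1124000727777607680000 / 7532204359680000 = 149226.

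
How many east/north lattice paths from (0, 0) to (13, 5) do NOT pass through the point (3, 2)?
Number of paths = 5708

Total paths from (0, 0) to (13, 5): C(18, 13) = 8568. Paths through (3, 2): (paths (0, 0) → (3, 2)) × (paths (3, 2) → (13, 5)) = C(5, 3) · C(13, 10) = 10 · 286 = 2860. Avoidance count = 8568 − 2860 = 5708.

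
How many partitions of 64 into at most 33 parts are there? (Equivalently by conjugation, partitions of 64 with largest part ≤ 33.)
p(64, parts ≤ 33) = 1713001

Use the recurrence p(n, m) = p(n, m−1) + p(n−m, m): either the largest part is < m (count p(n, m−1)) or the largest part is exactly m (remove one copy of m, count p(n−m, m)). With p(0, ·) = 1 this gives p(64, parts ≤ 33) = 1713001. (By conjugating Young diagrams, this also counts partitions of 64 into at most 33 parts.)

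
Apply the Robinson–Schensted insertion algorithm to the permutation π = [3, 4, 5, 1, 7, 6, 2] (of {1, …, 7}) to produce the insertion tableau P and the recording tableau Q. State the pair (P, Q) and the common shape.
P = [1, 2, 5, 6] / [3, 4] / [7];  Q = [1, 2, 3, 5] / [4, 6] / [7];  common shape = (4, 2, 1)

Row-insert the values π_1, π_2, … into P one at a time, bumping the leftmost entry strictly greater than the inserted value down to the next row. The recording tableau Q records, in position (i, j), the step at which that cell was added to P.
  Insert 3 (step 1): P = [3];  Q = [1]
  Insert 4 (step 2): P = [3, 4];  Q = [1, 2]
  Insert 5 (step 3): P = [3, 4, 5];  Q = [1, 2, 3]
  Insert 1 (step 4): P = [1, 4, 5] / [3];  Q = [1, 2, 3] / [4]
  Insert 7 (step 5): P = [1, 4, 5, 7] / [3];  Q = [1, 2, 3, 5] / [4]
  Insert 6 (step 6): P = [1, 4, 5, 6] / [3, 7];  Q = [1, 2, 3, 5] / [4, 6]
  Insert 2 (step 7): P = [1, 2, 5, 6] / [3, 4] / [7];  Q = [1, 2, 3, 5] / [4, 6] / [7]
Final shape: (4, 2, 1).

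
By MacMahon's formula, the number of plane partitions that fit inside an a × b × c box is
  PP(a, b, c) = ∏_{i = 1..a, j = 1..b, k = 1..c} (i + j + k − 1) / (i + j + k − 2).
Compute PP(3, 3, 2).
PP(3, 3, 2) = 175

Evaluate the triple product over i = 1..3, j = 1..3, k = 1..2. The factors are (2/1) · (3/2) · (3/2) · (4/3) · (4/3) · (5/4) · (3/2) · (4/3) · … (18 factors total). The numerators and denominators telescope so the product is an integer; carrying out the multiplication exactly gives PP(3, 3, 2) = 175.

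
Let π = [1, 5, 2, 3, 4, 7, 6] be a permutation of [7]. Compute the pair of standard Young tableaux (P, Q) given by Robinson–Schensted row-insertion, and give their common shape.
P = [1, 2, 3, 4, 6] / [5, 7];  Q = [1, 2, 4, 5, 6] / [3, 7];  common shape = (5, 2)

Row-insert the values π_1, π_2, … into P one at a time, bumping the leftmost entry strictly greater than the inserted value down to the next row. The recording tableau Q records, in position (i, j), the step at which that cell was added to P.
  Insert 1 (step 1): P = [1];  Q = [1]
  Insert 5 (step 2): P = [1, 5];  Q = [1, 2]
  Insert 2 (step 3): P = [1, 2] / [5];  Q = [1, 2] / [3]
  Insert 3 (step 4): P = [1, 2, 3] / [5];  Q = [1, 2, 4] / [3]
  Insert 4 (step 5): P = [1, 2, 3, 4] / [5];  Q = [1, 2, 4, 5] / [3]
  Insert 7 (step 6): P = [1, 2, 3, 4, 7] / [5];  Q = [1, 2, 4, 5, 6] / [3]
  Insert 6 (step 7): P = [1, 2, 3, 4, 6] / [5, 7];  Q = [1, 2, 4, 5, 6] / [3, 7]
Final shape: (5, 2).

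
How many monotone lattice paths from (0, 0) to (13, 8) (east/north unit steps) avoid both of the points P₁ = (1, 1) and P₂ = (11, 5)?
Number of paths = 79054

Inclusion–exclusion. Total paths: C(21, 13) = 203490. Through P₁: C(2, 1)·C(19, 12) = 100776. Through P₂: C(16, 11)·C(5, 2) = 43680. Since P₁ is strictly southwest of P₂, a monotone path through both must visit P₁ then P₂; paths through both = C(2, 1)·C(14, 10)·C(5, 2) = 20020. Avoid both = 203490 − 100776 − 43680 + 20020 = 79054.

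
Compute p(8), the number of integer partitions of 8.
p(8) = 22

List all partitions of 8: 8, 7+1, 6+2, 6+1+1, 5+3, 5+2+1, 5+1+1+1, 4+4, 4+3+1, 4+2+2, 4+2+1+1, 4+1+1+1+1, 3+3+2, 3+3+1+1, 3+2+2+1, 3+2+1+1+1, 3+1+1+1+1+1, 2+2+2+2, 2+2+2+1+1, 2+2+1+1+1+1, 2+1+1+1+1+1+1, 1+1+1+1+1+1+1+1. Counting them gives p(8) = 22.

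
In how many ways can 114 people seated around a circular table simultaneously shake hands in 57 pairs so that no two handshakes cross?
C_57 = 26700952856774851904245220912664

These noncrossing handshakes are counted by the Catalan number C_n = (1/(n + 1)) · C(2n, n). For n = 57: C_57 = (1/58) · C(114, 57) = 1548655265692941410446222812934512/58 = 26700952856774851904245220912664.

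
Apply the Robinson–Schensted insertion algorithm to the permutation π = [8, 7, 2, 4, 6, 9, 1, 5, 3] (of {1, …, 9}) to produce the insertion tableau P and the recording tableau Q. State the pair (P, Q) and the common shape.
P = [1, 3, 5, 9] / [2, 4] / [6] / [7] / [8];  Q = [1, 4, 5, 6] / [2, 8] / [3] / [7] / [9];  common shape = (4, 2, 1, 1, 1)

Row-insert the values π_1, π_2, … into P one at a time, bumping the leftmost entry strictly greater than the inserted value down to the next row. The recording tableau Q records, in position (i, j), the step at which that cell was added to P.
  Insert 8 (step 1): P = [8];  Q = [1]
  Insert 7 (step 2): P = [7] / [8];  Q = [1] / [2]
  Insert 2 (step 3): P = [2] / [7] / [8];  Q = [1] / [2] / [3]
  Insert 4 (step 4): P = [2, 4] / [7] / [8];  Q = [1, 4] / [2] / [3]
  Insert 6 (step 5): P = [2, 4, 6] / [7] / [8];  Q = [1, 4, 5] / [2] / [3]
  Insert 9 (step 6): P = [2, 4, 6, 9] / [7] / [8];  Q = [1, 4, 5, 6] / [2] / [3]
  Insert 1 (step 7): P = [1, 4, 6, 9] / [2] / [7] / [8];  Q = [1, 4, 5, 6] / [2] / [3] / [7]
  Insert 5 (step 8): P = [1, 4, 5, 9] / [2, 6] / [7] / [8];  Q = [1, 4, 5, 6] / [2, 8] / [3] / [7]
  Insert 3 (step 9): P = [1, 3, 5, 9] / [2, 4] / [6] / [7] / [8];  Q = [1, 4, 5, 6] / [2, 8] / [3] / [7] / [9]
Final shape: (4, 2, 1, 1, 1).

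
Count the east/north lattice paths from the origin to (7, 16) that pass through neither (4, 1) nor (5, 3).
Number of paths = 236772

Inclusion–exclusion. Total paths: C(23, 7) = 245157. Through P₁: C(5, 4)·C(18, 3) = 4080. Through P₂: C(8, 5)·C(15, 2) = 5880. Since P₁ is strictly southwest of P₂, a monotone path through both must visit P₁ then P₂; paths through both = C(5, 4)·C(3, 1)·C(15, 2) = 1575. Avoid both = 245157 − 4080 − 5880 + 1575 = 236772.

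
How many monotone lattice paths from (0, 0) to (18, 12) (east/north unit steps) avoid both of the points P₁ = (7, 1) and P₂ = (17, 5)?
Number of paths = 80703161

Inclusion–exclusion. Total paths: C(30, 18) = 86493225. Through P₁: C(8, 7)·C(22, 11) = 5643456. Through P₂: C(22, 17)·C(8, 1) = 210672. Since P₁ is strictly southwest of P₂, a monotone path through both must visit P₁ then P₂; paths through both = C(8, 7)·C(14, 10)·C(8, 1) = 64064. Avoid both = 86493225 − 5643456 − 210672 + 64064 = 80703161.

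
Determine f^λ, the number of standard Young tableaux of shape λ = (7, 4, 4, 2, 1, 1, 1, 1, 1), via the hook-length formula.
# SYT of shape (7, 4, 4, 2, 1, 1, 1, 1, 1) = 1489872384

Hook-length formula: f^λ = n! / Π hook(c), product over all cells c of the Young diagram. For λ = (7, 4, 4, 2, 1, 1, 1, 1, 1), n = 22 boxes. Hook lengths by row (left-to-right, top-to-bottom): [15, 9, 7, 6, 3, 2, 1]; [11, 5, 3, 2]; [10, 4, 2, 1]; [7, 1]; [5]; [4]; [3]; [2]; [1]. Product of hooks = 754427520000. So f^λ = 22! / 754427520000 = 1124000727777607680000 / 754427520000 = 1489872384.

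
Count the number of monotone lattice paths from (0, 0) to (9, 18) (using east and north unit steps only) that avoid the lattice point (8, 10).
Number of paths = 4293003

Total paths from (0, 0) to (9, 18): C(27, 9) = 4686825. Paths through (8, 10): (paths (0, 0) → (8, 10)) × (paths (8, 10) → (9, 18)) = C(18, 8) · C(9, 1) = 43758 · 9 = 393822. Avoidance count = 4686825 − 393822 = 4293003.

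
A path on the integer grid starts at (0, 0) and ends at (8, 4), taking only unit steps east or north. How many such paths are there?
Number of paths = 495

A monotone lattice path from (0, 0) to (8, 4) consists of 8 east steps and 4 north steps in some order, so it is determined by which 8 of the 12 steps are east. The count is C(12, 8) = 495.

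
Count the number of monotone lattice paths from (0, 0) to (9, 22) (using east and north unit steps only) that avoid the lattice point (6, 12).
Number of paths = 14850771

Total paths from (0, 0) to (9, 22): C(31, 9) = 20160075. Paths through (6, 12): (paths (0, 0) → (6, 12)) × (paths (6, 12) → (9, 22)) = C(18, 6) · C(13, 3) = 18564 · 286 = 5309304. Avoidance count = 20160075 − 5309304 = 14850771.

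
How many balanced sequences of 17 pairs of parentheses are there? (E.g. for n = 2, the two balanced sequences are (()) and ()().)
C_17 = 129644790

These balanced parentheses are counted by the Catalan number C_n = (1/(n + 1)) · C(2n, n). For n = 17: C_17 = (1/18) · C(34, 17) = 2333606220/18 = 129644790.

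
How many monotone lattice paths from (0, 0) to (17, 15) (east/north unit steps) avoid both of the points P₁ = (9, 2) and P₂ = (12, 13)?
Number of paths = 445744890

Inclusion–exclusion. Total paths: C(32, 17) = 565722720. Through P₁: C(11, 9)·C(21, 8) = 11191950. Through P₂: C(25, 12)·C(7, 5) = 109206300. Since P₁ is strictly southwest of P₂, a monotone path through both must visit P₁ then P₂; paths through both = C(11, 9)·C(14, 3)·C(7, 5) = 420420. Avoid both = 565722720 − 11191950 − 109206300 + 420420 = 445744890.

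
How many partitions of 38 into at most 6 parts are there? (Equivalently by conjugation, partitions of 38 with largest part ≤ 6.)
p(38, parts ≤ 6) = 3009

Use the recurrence p(n, m) = p(n, m−1) + p(n−m, m): either the largest part is < m (count p(n, m−1)) or the largest part is exactly m (remove one copy of m, count p(n−m, m)). With p(0, ·) = 1 this gives p(38, parts ≤ 6) = 3009. (By conjugating Young diagrams, this also counts partitions of 38 into at most 6 parts.)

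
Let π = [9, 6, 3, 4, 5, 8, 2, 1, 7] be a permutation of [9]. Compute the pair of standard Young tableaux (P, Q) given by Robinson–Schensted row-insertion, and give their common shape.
P = [1, 4, 5, 7] / [2, 8] / [3] / [6] / [9];  Q = [1, 4, 5, 6] / [2, 9] / [3] / [7] / [8];  common shape = (4, 2, 1, 1, 1)

Row-insert the values π_1, π_2, … into P one at a time, bumping the leftmost entry strictly greater than the inserted value down to the next row. The recording tableau Q records, in position (i, j), the step at which that cell was added to P.
  Insert 9 (step 1): P = [9];  Q = [1]
  Insert 6 (step 2): P = [6] / [9];  Q = [1] / [2]
  Insert 3 (step 3): P = [3] / [6] / [9];  Q = [1] / [2] / [3]
  Insert 4 (step 4): P = [3, 4] / [6] / [9];  Q = [1, 4] / [2] / [3]
  Insert 5 (step 5): P = [3, 4, 5] / [6] / [9];  Q = [1, 4, 5] / [2] / [3]
  Insert 8 (step 6): P = [3, 4, 5, 8] / [6] / [9];  Q = [1, 4, 5, 6] / [2] / [3]
  Insert 2 (step 7): P = [2, 4, 5, 8] / [3] / [6] / [9];  Q = [1, 4, 5, 6] / [2] / [3] / [7]
  Insert 1 (step 8): P = [1, 4, 5, 8] / [2] / [3] / [6] / [9];  Q = [1, 4, 5, 6] / [2] / [3] / [7] / [8]
  Insert 7 (step 9): P = [1, 4, 5, 7] / [2, 8] / [3] / [6] / [9];  Q = [1, 4, 5, 6] / [2, 9] / [3] / [7] / [8]
Final shape: (4, 2, 1, 1, 1).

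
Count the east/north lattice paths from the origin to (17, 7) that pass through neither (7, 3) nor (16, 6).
Number of paths = 129558

Inclusion–exclusion. Total paths: C(24, 17) = 346104. Through P₁: C(10, 7)·C(14, 10) = 120120. Through P₂: C(22, 16)·C(2, 1) = 149226. Since P₁ is strictly southwest of P₂, a monotone path through both must visit P₁ then P₂; paths through both = C(10, 7)·C(12, 9)·C(2, 1) = 52800. Avoid both = 346104 − 120120 − 149226 + 52800 = 129558.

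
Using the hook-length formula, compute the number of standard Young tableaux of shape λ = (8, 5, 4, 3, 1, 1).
# SYT of shape (8, 5, 4, 3, 1, 1) = 3361763328

Hook-length formula: f^λ = n! / Π hook(c), product over all cells c of the Young diagram. For λ = (8, 5, 4, 3, 1, 1), n = 22 boxes. Hook lengths by row (left-to-right, top-to-bottom): [13, 10, 9, 7, 5, 3, 2, 1]; [9, 6, 5, 3, 1]; [7, 4, 3, 1]; [5, 2, 1]; [2]; [1]. Product of hooks = 334348560000. So f^λ = 22! / 334348560000 = 1124000727777607680000 / 334348560000 = 3361763328.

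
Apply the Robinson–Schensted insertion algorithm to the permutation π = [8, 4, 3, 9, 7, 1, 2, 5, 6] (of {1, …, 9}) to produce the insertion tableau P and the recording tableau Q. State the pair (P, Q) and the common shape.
P = [1, 2, 5, 6] / [3, 7] / [4, 9] / [8];  Q = [1, 4, 8, 9] / [2, 5] / [3, 7] / [6];  common shape = (4, 2, 2, 1)

Row-insert the values π_1, π_2, … into P one at a time, bumping the leftmost entry strictly greater than the inserted value down to the next row. The recording tableau Q records, in position (i, j), the step at which that cell was added to P.
  Insert 8 (step 1): P = [8];  Q = [1]
  Insert 4 (step 2): P = [4] / [8];  Q = [1] / [2]
  Insert 3 (step 3): P = [3] / [4] / [8];  Q = [1] / [2] / [3]
  Insert 9 (step 4): P = [3, 9] / [4] / [8];  Q = [1, 4] / [2] / [3]
  Insert 7 (step 5): P = [3, 7] / [4, 9] / [8];  Q = [1, 4] / [2, 5] / [3]
  Insert 1 (step 6): P = [1, 7] / [3, 9] / [4] / [8];  Q = [1, 4] / [2, 5] / [3] / [6]
  Insert 2 (step 7): P = [1, 2] / [3, 7] / [4, 9] / [8];  Q = [1, 4] / [2, 5] / [3, 7] / [6]
  Insert 5 (step 8): P = [1, 2, 5] / [3, 7] / [4, 9] / [8];  Q = [1, 4, 8] / [2, 5] / [3, 7] / [6]
  Insert 6 (step 9): P = [1, 2, 5, 6] / [3, 7] / [4, 9] / [8];  Q = [1, 4, 8, 9] / [2, 5] / [3, 7] / [6]
Final shape: (4, 2, 2, 1).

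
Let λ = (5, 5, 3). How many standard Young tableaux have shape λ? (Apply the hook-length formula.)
# SYT of shape (5, 5, 3) = 3432

Hook-length formula: f^λ = n! / Π hook(c), product over all cells c of the Young diagram. For λ = (5, 5, 3), n = 13 boxes. Hook lengths by row (left-to-right, top-to-bottom): [7, 6, 5, 3, 2]; [6, 5, 4, 2, 1]; [3, 2, 1]. Product of hooks = 1814400. So f^λ = 13! / 1814400 = 6227020800 / 1814400 = 3432.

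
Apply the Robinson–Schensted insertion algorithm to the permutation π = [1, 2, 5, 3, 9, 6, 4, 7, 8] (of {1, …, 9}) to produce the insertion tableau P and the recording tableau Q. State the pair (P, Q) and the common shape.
P = [1, 2, 3, 4, 7, 8] / [5, 6] / [9];  Q = [1, 2, 3, 5, 8, 9] / [4, 6] / [7];  common shape = (6, 2, 1)

Row-insert the values π_1, π_2, … into P one at a time, bumping the leftmost entry strictly greater than the inserted value down to the next row. The recording tableau Q records, in position (i, j), the step at which that cell was added to P.
  Insert 1 (step 1): P = [1];  Q = [1]
  Insert 2 (step 2): P = [1, 2];  Q = [1, 2]
  Insert 5 (step 3): P = [1, 2, 5];  Q = [1, 2, 3]
  Insert 3 (step 4): P = [1, 2, 3] / [5];  Q = [1, 2, 3] / [4]
  Insert 9 (step 5): P = [1, 2, 3, 9] / [5];  Q = [1, 2, 3, 5] / [4]
  Insert 6 (step 6): P = [1, 2, 3, 6] / [5, 9];  Q = [1, 2, 3, 5] / [4, 6]
  Insert 4 (step 7): P = [1, 2, 3, 4] / [5, 6] / [9];  Q = [1, 2, 3, 5] / [4, 6] / [7]
  Insert 7 (step 8): P = [1, 2, 3, 4, 7] / [5, 6] / [9];  Q = [1, 2, 3, 5, 8] / [4, 6] / [7]
  Insert 8 (step 9): P = [1, 2, 3, 4, 7, 8] / [5, 6] / [9];  Q = [1, 2, 3, 5, 8, 9] / [4, 6] / [7]
Final shape: (6, 2, 1).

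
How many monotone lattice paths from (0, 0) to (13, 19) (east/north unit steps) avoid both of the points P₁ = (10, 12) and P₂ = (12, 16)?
Number of paths = 186887820

Inclusion–exclusion. Total paths: C(32, 13) = 347373600. Through P₁: C(22, 10)·C(10, 3) = 77597520. Through P₂: C(28, 12)·C(4, 1) = 121687020. Since P₁ is strictly southwest of P₂, a monotone path through both must visit P₁ then P₂; paths through both = C(22, 10)·C(6, 2)·C(4, 1) = 38798760. Avoid both = 347373600 − 77597520 − 121687020 + 38798760 = 186887820.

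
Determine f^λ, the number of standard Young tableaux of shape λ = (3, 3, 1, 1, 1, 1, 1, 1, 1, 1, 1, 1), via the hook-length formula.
# SYT of shape (3, 3, 1, 1, 1, 1, 1, 1, 1, 1, 1, 1) = 2640

Hook-length formula: f^λ = n! / Π hook(c), product over all cells c of the Young diagram. For λ = (3, 3, 1, 1, 1, 1, 1, 1, 1, 1, 1, 1), n = 16 boxes. Hook lengths by row (left-to-right, top-to-bottom): [14, 3, 2]; [13, 2, 1]; [10]; [9]; [8]; [7]; [6]; [5]; [4]; [3]; [2]; [1]. Product of hooks = 7925299200. So f^λ = 16! / 7925299200 = 20922789888000 / 7925299200 = 2640.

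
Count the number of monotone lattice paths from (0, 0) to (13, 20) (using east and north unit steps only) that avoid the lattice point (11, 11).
Number of paths = 534367680

Total paths from (0, 0) to (13, 20): C(33, 13) = 573166440. Paths through (11, 11): (paths (0, 0) → (11, 11)) × (paths (11, 11) → (13, 20)) = C(22, 11) · C(11, 2) = 705432 · 55 = 38798760. Avoidance count = 573166440 − 38798760 = 534367680.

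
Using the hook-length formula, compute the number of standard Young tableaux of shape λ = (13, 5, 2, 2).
# SYT of shape (13, 5, 2, 2) = 29099070

Hook-length formula: f^λ = n! / Π hook(c), product over all cells c of the Young diagram. For λ = (13, 5, 2, 2), n = 22 boxes. Hook lengths by row (left-to-right, top-to-bottom): [16, 15, 12, 11, 10, 8, 7, 6, 5, 4, 3, 2, 1]; [7, 6, 3, 2, 1]; [3, 2]; [2, 1]. Product of hooks = 38626689024000. So f^λ = 22! / 38626689024000 = 1124000727777607680000 / 38626689024000 = 29099070.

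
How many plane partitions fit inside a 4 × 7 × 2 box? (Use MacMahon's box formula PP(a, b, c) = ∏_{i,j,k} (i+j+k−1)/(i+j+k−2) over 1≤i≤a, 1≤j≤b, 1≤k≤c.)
PP(4, 7, 2) = 32670

Evaluate the triple product over i = 1..4, j = 1..7, k = 1..2. The factors are (2/1) · (3/2) · (3/2) · (4/3) · (4/3) · (5/4) · (5/4) · (6/5) · … (56 factors total). The numerators and denominators telescope so the product is an integer; carrying out the multiplication exactly gives PP(4, 7, 2) = 32670.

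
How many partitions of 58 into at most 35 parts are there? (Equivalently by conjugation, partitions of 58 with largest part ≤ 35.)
p(58, parts ≤ 35) = 710712

Use the recurrence p(n, m) = p(n, m−1) + p(n−m, m): either the largest part is < m (count p(n, m−1)) or the largest part is exactly m (remove one copy of m, count p(n−m, m)). With p(0, ·) = 1 this gives p(58, parts ≤ 35) = 710712. (By conjugating Young diagrams, this also counts partitions of 58 into at most 35 parts.)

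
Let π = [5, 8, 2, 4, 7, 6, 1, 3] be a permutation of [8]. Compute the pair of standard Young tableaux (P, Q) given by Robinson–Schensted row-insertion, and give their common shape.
P = [1, 3, 6] / [2, 4] / [5, 7] / [8];  Q = [1, 2, 5] / [3, 4] / [6, 8] / [7];  common shape = (3, 2, 2, 1)

Row-insert the values π_1, π_2, … into P one at a time, bumping the leftmost entry strictly greater than the inserted value down to the next row. The recording tableau Q records, in position (i, j), the step at which that cell was added to P.
  Insert 5 (step 1): P = [5];  Q = [1]
  Insert 8 (step 2): P = [5, 8];  Q = [1, 2]
  Insert 2 (step 3): P = [2, 8] / [5];  Q = [1, 2] / [3]
  Insert 4 (step 4): P = [2, 4] / [5, 8];  Q = [1, 2] / [3, 4]
  Insert 7 (step 5): P = [2, 4, 7] / [5, 8];  Q = [1, 2, 5] / [3, 4]
  Insert 6 (step 6): P = [2, 4, 6] / [5, 7] / [8];  Q = [1, 2, 5] / [3, 4] / [6]
  Insert 1 (step 7): P = [1, 4, 6] / [2, 7] / [5] / [8];  Q = [1, 2, 5] / [3, 4] / [6] / [7]
  Insert 3 (step 8): P = [1, 3, 6] / [2, 4] / [5, 7] / [8];  Q = [1, 2, 5] / [3, 4] / [6, 8] / [7]
Final shape: (3, 2, 2, 1).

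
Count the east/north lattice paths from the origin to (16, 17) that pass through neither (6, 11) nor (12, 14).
Number of paths = 766062042

Inclusion–exclusion. Total paths: C(33, 16) = 1166803110. Through P₁: C(17, 6)·C(16, 10) = 99107008. Through P₂: C(26, 12)·C(7, 4) = 338019500. Since P₁ is strictly southwest of P₂, a monotone path through both must visit P₁ then P₂; paths through both = C(17, 6)·C(9, 6)·C(7, 4) = 36385440. Avoid both = 1166803110 − 99107008 − 338019500 + 36385440 = 766062042.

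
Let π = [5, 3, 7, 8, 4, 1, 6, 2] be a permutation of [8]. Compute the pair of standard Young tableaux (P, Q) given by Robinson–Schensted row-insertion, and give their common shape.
P = [1, 2, 6] / [3, 4, 8] / [5, 7];  Q = [1, 3, 4] / [2, 5, 7] / [6, 8];  common shape = (3, 3, 2)

Row-insert the values π_1, π_2, … into P one at a time, bumping the leftmost entry strictly greater than the inserted value down to the next row. The recording tableau Q records, in position (i, j), the step at which that cell was added to P.
  Insert 5 (step 1): P = [5];  Q = [1]
  Insert 3 (step 2): P = [3] / [5];  Q = [1] / [2]
  Insert 7 (step 3): P = [3, 7] / [5];  Q = [1, 3] / [2]
  Insert 8 (step 4): P = [3, 7, 8] / [5];  Q = [1, 3, 4] / [2]
  Insert 4 (step 5): P = [3, 4, 8] / [5, 7];  Q = [1, 3, 4] / [2, 5]
  Insert 1 (step 6): P = [1, 4, 8] / [3, 7] / [5];  Q = [1, 3, 4] / [2, 5] / [6]
  Insert 6 (step 7): P = [1, 4, 6] / [3, 7, 8] / [5];  Q = [1, 3, 4] / [2, 5, 7] / [6]
  Insert 2 (step 8): P = [1, 2, 6] / [3, 4, 8] / [5, 7];  Q = [1, 3, 4] / [2, 5, 7] / [6, 8]
Final shape: (3, 3, 2).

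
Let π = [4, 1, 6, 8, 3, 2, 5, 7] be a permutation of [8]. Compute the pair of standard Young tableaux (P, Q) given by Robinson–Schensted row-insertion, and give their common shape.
P = [1, 2, 5, 7] / [3, 6, 8] / [4];  Q = [1, 3, 4, 8] / [2, 5, 7] / [6];  common shape = (4, 3, 1)

Row-insert the values π_1, π_2, … into P one at a time, bumping the leftmost entry strictly greater than the inserted value down to the next row. The recording tableau Q records, in position (i, j), the step at which that cell was added to P.
  Insert 4 (step 1): P = [4];  Q = [1]
  Insert 1 (step 2): P = [1] / [4];  Q = [1] / [2]
  Insert 6 (step 3): P = [1, 6] / [4];  Q = [1, 3] / [2]
  Insert 8 (step 4): P = [1, 6, 8] / [4];  Q = [1, 3, 4] / [2]
  Insert 3 (step 5): P = [1, 3, 8] / [4, 6];  Q = [1, 3, 4] / [2, 5]
  Insert 2 (step 6): P = [1, 2, 8] / [3, 6] / [4];  Q = [1, 3, 4] / [2, 5] / [6]
  Insert 5 (step 7): P = [1, 2, 5] / [3, 6, 8] / [4];  Q = [1, 3, 4] / [2, 5, 7] / [6]
  Insert 7 (step 8): P = [1, 2, 5, 7] / [3, 6, 8] / [4];  Q = [1, 3, 4, 8] / [2, 5, 7] / [6]
Final shape: (4, 3, 1).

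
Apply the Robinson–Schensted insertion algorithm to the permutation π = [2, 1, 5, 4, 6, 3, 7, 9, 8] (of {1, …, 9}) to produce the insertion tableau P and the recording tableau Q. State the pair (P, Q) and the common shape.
P = [1, 3, 6, 7, 8] / [2, 4, 9] / [5];  Q = [1, 3, 5, 7, 8] / [2, 4, 9] / [6];  common shape = (5, 3, 1)

Row-insert the values π_1, π_2, … into P one at a time, bumping the leftmost entry strictly greater than the inserted value down to the next row. The recording tableau Q records, in position (i, j), the step at which that cell was added to P.
  Insert 2 (step 1): P = [2];  Q = [1]
  Insert 1 (step 2): P = [1] / [2];  Q = [1] / [2]
  Insert 5 (step 3): P = [1, 5] / [2];  Q = [1, 3] / [2]
  Insert 4 (step 4): P = [1, 4] / [2, 5];  Q = [1, 3] / [2, 4]
  Insert 6 (step 5): P = [1, 4, 6] / [2, 5];  Q = [1, 3, 5] / [2, 4]
  Insert 3 (step 6): P = [1, 3, 6] / [2, 4] / [5];  Q = [1, 3, 5] / [2, 4] / [6]
  Insert 7 (step 7): P = [1, 3, 6, 7] / [2, 4] / [5];  Q = [1, 3, 5, 7] / [2, 4] / [6]
  Insert 9 (step 8): P = [1, 3, 6, 7, 9] / [2, 4] / [5];  Q = [1, 3, 5, 7, 8] / [2, 4] / [6]
  Insert 8 (step 9): P = [1, 3, 6, 7, 8] / [2, 4, 9] / [5];  Q = [1, 3, 5, 7, 8] / [2, 4, 9] / [6]
Final shape: (5, 3, 1).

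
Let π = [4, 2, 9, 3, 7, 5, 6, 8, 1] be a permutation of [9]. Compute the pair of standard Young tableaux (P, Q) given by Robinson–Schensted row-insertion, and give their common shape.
P = [1, 3, 5, 6, 8] / [2, 7] / [4] / [9];  Q = [1, 3, 5, 7, 8] / [2, 4] / [6] / [9];  common shape = (5, 2, 1, 1)

Row-insert the values π_1, π_2, … into P one at a time, bumping the leftmost entry strictly greater than the inserted value down to the next row. The recording tableau Q records, in position (i, j), the step at which that cell was added to P.
  Insert 4 (step 1): P = [4];  Q = [1]
  Insert 2 (step 2): P = [2] / [4];  Q = [1] / [2]
  Insert 9 (step 3): P = [2, 9] / [4];  Q = [1, 3] / [2]
  Insert 3 (step 4): P = [2, 3] / [4, 9];  Q = [1, 3] / [2, 4]
  Insert 7 (step 5): P = [2, 3, 7] / [4, 9];  Q = [1, 3, 5] / [2, 4]
  Insert 5 (step 6): P = [2, 3, 5] / [4, 7] / [9];  Q = [1, 3, 5] / [2, 4] / [6]
  Insert 6 (step 7): P = [2, 3, 5, 6] / [4, 7] / [9];  Q = [1, 3, 5, 7] / [2, 4] / [6]
  Insert 8 (step 8): P = [2, 3, 5, 6, 8] / [4, 7] / [9];  Q = [1, 3, 5, 7, 8] / [2, 4] / [6]
  Insert 1 (step 9): P = [1, 3, 5, 6, 8] / [2, 7] / [4] / [9];  Q = [1, 3, 5, 7, 8] / [2, 4] / [6] / [9]
Final shape: (5, 2, 1, 1).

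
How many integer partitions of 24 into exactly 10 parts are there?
p(24, 10 parts) = 128

Partitions of n into exactly k parts are in bijection with partitions of n − k into at most k parts (subtract 1 from each part). So p(24, exactly 10) = p(14, parts ≤ 10). Computing via the recurrence p(m, j) = p(m, j−1) + p(m−j, j) gives 128.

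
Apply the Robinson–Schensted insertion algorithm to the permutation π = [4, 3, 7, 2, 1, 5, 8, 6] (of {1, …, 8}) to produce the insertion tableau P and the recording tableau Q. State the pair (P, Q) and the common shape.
P = [1, 5, 6] / [2, 7, 8] / [3] / [4];  Q = [1, 3, 7] / [2, 6, 8] / [4] / [5];  common shape = (3, 3, 1, 1)

Row-insert the values π_1, π_2, … into P one at a time, bumping the leftmost entry strictly greater than the inserted value down to the next row. The recording tableau Q records, in position (i, j), the step at which that cell was added to P.
  Insert 4 (step 1): P = [4];  Q = [1]
  Insert 3 (step 2): P = [3] / [4];  Q = [1] / [2]
  Insert 7 (step 3): P = [3, 7] / [4];  Q = [1, 3] / [2]
  Insert 2 (step 4): P = [2, 7] / [3] / [4];  Q = [1, 3] / [2] / [4]
  Insert 1 (step 5): P = [1, 7] / [2] / [3] / [4];  Q = [1, 3] / [2] / [4] / [5]
  Insert 5 (step 6): P = [1, 5] / [2, 7] / [3] / [4];  Q = [1, 3] / [2, 6] / [4] / [5]
  Insert 8 (step 7): P = [1, 5, 8] / [2, 7] / [3] / [4];  Q = [1, 3, 7] / [2, 6] / [4] / [5]
  Insert 6 (step 8): P = [1, 5, 6] / [2, 7, 8] / [3] / [4];  Q = [1, 3, 7] / [2, 6, 8] / [4] / [5]
Final shape: (3, 3, 1, 1).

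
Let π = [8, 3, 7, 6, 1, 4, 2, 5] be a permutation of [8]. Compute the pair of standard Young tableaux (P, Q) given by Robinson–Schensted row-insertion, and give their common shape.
P = [1, 2, 5] / [3, 4] / [6] / [7] / [8];  Q = [1, 3, 8] / [2, 6] / [4] / [5] / [7];  common shape = (3, 2, 1, 1, 1)

Row-insert the values π_1, π_2, … into P one at a time, bumping the leftmost entry strictly greater than the inserted value down to the next row. The recording tableau Q records, in position (i, j), the step at which that cell was added to P.
  Insert 8 (step 1): P = [8];  Q = [1]
  Insert 3 (step 2): P = [3] / [8];  Q = [1] / [2]
  Insert 7 (step 3): P = [3, 7] / [8];  Q = [1, 3] / [2]
  Insert 6 (step 4): P = [3, 6] / [7] / [8];  Q = [1, 3] / [2] / [4]
  Insert 1 (step 5): P = [1, 6] / [3] / [7] / [8];  Q = [1, 3] / [2] / [4] / [5]
  Insert 4 (step 6): P = [1, 4] / [3, 6] / [7] / [8];  Q = [1, 3] / [2, 6] / [4] / [5]
  Insert 2 (step 7): P = [1, 2] / [3, 4] / [6] / [7] / [8];  Q = [1, 3] / [2, 6] / [4] / [5] / [7]
  Insert 5 (step 8): P = [1, 2, 5] / [3, 4] / [6] / [7] / [8];  Q = [1, 3, 8] / [2, 6] / [4] / [5] / [7]
Final shape: (3, 2, 1, 1, 1).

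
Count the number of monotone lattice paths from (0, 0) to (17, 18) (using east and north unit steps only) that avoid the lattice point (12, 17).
Number of paths = 4226192040

Total paths from (0, 0) to (17, 18): C(35, 17) = 4537567650. Paths through (12, 17): (paths (0, 0) → (12, 17)) × (paths (12, 17) → (17, 18)) = C(29, 12) · C(6, 5) = 51895935 · 6 = 311375610. Avoidance count = 4537567650 − 311375610 = 4226192040.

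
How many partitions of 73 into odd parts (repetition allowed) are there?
p_odd(73) = 40026

Enumerate partitions using only odd parts via the recurrence o(n, m) = o(n, m−2) + o(n−m, m) over odd m, starting from the largest odd part ≤ n. This gives p_odd(73) = 40026. (Euler's theorem: equals the count of distinct-part partitions.)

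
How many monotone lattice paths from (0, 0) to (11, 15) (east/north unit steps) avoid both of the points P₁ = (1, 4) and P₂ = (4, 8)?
Number of paths = 4864340

Inclusion–exclusion. Total paths: C(26, 11) = 7726160. Through P₁: C(5, 1)·C(21, 10) = 1763580. Through P₂: C(12, 4)·C(14, 7) = 1698840. Since P₁ is strictly southwest of P₂, a monotone path through both must visit P₁ then P₂; paths through both = C(5, 1)·C(7, 3)·C(14, 7) = 600600. Avoid both = 7726160 − 1763580 − 1698840 + 600600 = 4864340.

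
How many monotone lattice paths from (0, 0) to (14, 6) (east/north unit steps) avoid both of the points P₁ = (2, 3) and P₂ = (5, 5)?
Number of paths = 32690

Inclusion–exclusion. Total paths: C(20, 14) = 38760. Through P₁: C(5, 2)·C(15, 12) = 4550. Through P₂: C(10, 5)·C(10, 9) = 2520. Since P₁ is strictly southwest of P₂, a monotone path through both must visit P₁ then P₂; paths through both = C(5, 2)·C(5, 3)·C(10, 9) = 1000. Avoid both = 38760 − 4550 − 2520 + 1000 = 32690.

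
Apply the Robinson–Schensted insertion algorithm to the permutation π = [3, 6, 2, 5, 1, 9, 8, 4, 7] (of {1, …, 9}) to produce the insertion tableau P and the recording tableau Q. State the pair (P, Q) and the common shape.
P = [1, 4, 7] / [2, 5, 8] / [3, 6, 9];  Q = [1, 2, 6] / [3, 4, 7] / [5, 8, 9];  common shape = (3, 3, 3)

Row-insert the values π_1, π_2, … into P one at a time, bumping the leftmost entry strictly greater than the inserted value down to the next row. The recording tableau Q records, in position (i, j), the step at which that cell was added to P.
  Insert 3 (step 1): P = [3];  Q = [1]
  Insert 6 (step 2): P = [3, 6];  Q = [1, 2]
  Insert 2 (step 3): P = [2, 6] / [3];  Q = [1, 2] / [3]
  Insert 5 (step 4): P = [2, 5] / [3, 6];  Q = [1, 2] / [3, 4]
  Insert 1 (step 5): P = [1, 5] / [2, 6] / [3];  Q = [1, 2] / [3, 4] / [5]
  Insert 9 (step 6): P = [1, 5, 9] / [2, 6] / [3];  Q = [1, 2, 6] / [3, 4] / [5]
  Insert 8 (step 7): P = [1, 5, 8] / [2, 6, 9] / [3];  Q = [1, 2, 6] / [3, 4, 7] / [5]
  Insert 4 (step 8): P = [1, 4, 8] / [2, 5, 9] / [3, 6];  Q = [1, 2, 6] / [3, 4, 7] / [5, 8]
  Insert 7 (step 9): P = [1, 4, 7] / [2, 5, 8] / [3, 6, 9];  Q = [1, 2, 6] / [3, 4, 7] / [5, 8, 9]
Final shape: (3, 3, 3).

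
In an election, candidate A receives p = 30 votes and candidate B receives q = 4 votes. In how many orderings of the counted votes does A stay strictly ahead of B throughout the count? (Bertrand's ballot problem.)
Strict-lead orderings = 35464

Total orderings of the 34 votes with 30 for A: C(34, 30) = 46376. By the Bertrand ballot formula (Cycle Lemma / reflection principle), the number of orderings in which A is strictly ahead of B throughout is (p − q)/(p + q) · C(p + q, p) = (30 − 4)/(30 + 4) · 46376 = 35464.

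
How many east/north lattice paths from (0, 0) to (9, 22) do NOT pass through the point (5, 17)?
Number of paths = 16841991

Total paths from (0, 0) to (9, 22): C(31, 9) = 20160075. Paths through (5, 17): (paths (0, 0) → (5, 17)) × (paths (5, 17) → (9, 22)) = C(22, 5) · C(9, 4) = 26334 · 126 = 3318084. Avoidance count = 20160075 − 3318084 = 16841991.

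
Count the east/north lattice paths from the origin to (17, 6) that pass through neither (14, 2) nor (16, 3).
Number of paths = 94311

Inclusion–exclusion. Total paths: C(23, 17) = 100947. Through P₁: C(16, 14)·C(7, 3) = 4200. Through P₂: C(19, 16)·C(4, 1) = 3876. Since P₁ is strictly southwest of P₂, a monotone path through both must visit P₁ then P₂; paths through both = C(16, 14)·C(3, 2)·C(4, 1) = 1440. Avoid both = 100947 − 4200 − 3876 + 1440 = 94311.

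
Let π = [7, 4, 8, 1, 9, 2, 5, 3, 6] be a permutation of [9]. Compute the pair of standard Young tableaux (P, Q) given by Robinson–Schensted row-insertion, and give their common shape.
P = [1, 2, 3, 6] / [4, 5, 9] / [7, 8];  Q = [1, 3, 5, 9] / [2, 6, 7] / [4, 8];  common shape = (4, 3, 2)

Row-insert the values π_1, π_2, … into P one at a time, bumping the leftmost entry strictly greater than the inserted value down to the next row. The recording tableau Q records, in position (i, j), the step at which that cell was added to P.
  Insert 7 (step 1): P = [7];  Q = [1]
  Insert 4 (step 2): P = [4] / [7];  Q = [1] / [2]
  Insert 8 (step 3): P = [4, 8] / [7];  Q = [1, 3] / [2]
  Insert 1 (step 4): P = [1, 8] / [4] / [7];  Q = [1, 3] / [2] / [4]
  Insert 9 (step 5): P = [1, 8, 9] / [4] / [7];  Q = [1, 3, 5] / [2] / [4]
  Insert 2 (step 6): P = [1, 2, 9] / [4, 8] / [7];  Q = [1, 3, 5] / [2, 6] / [4]
  Insert 5 (step 7): P = [1, 2, 5] / [4, 8, 9] / [7];  Q = [1, 3, 5] / [2, 6, 7] / [4]
  Insert 3 (step 8): P = [1, 2, 3] / [4, 5, 9] / [7, 8];  Q = [1, 3, 5] / [2, 6, 7] / [4, 8]
  Insert 6 (step 9): P = [1, 2, 3, 6] / [4, 5, 9] / [7, 8];  Q = [1, 3, 5, 9] / [2, 6, 7] / [4, 8]
Final shape: (4, 3, 2).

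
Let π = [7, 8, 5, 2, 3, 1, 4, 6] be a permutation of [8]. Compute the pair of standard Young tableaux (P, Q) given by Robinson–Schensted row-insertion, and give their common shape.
P = [1, 3, 4, 6] / [2, 8] / [5] / [7];  Q = [1, 2, 7, 8] / [3, 5] / [4] / [6];  common shape = (4, 2, 1, 1)

Row-insert the values π_1, π_2, … into P one at a time, bumping the leftmost entry strictly greater than the inserted value down to the next row. The recording tableau Q records, in position (i, j), the step at which that cell was added to P.
  Insert 7 (step 1): P = [7];  Q = [1]
  Insert 8 (step 2): P = [7, 8];  Q = [1, 2]
  Insert 5 (step 3): P = [5, 8] / [7];  Q = [1, 2] / [3]
  Insert 2 (step 4): P = [2, 8] / [5] / [7];  Q = [1, 2] / [3] / [4]
  Insert 3 (step 5): P = [2, 3] / [5, 8] / [7];  Q = [1, 2] / [3, 5] / [4]
  Insert 1 (step 6): P = [1, 3] / [2, 8] / [5] / [7];  Q = [1, 2] / [3, 5] / [4] / [6]
  Insert 4 (step 7): P = [1, 3, 4] / [2, 8] / [5] / [7];  Q = [1, 2, 7] / [3, 5] / [4] / [6]
  Insert 6 (step 8): P = [1, 3, 4, 6] / [2, 8] / [5] / [7];  Q = [1, 2, 7, 8] / [3, 5] / [4] / [6]
Final shape: (4, 2, 1, 1).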